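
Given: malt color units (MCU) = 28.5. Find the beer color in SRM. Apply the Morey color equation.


SRM = 1.4922 · MCU^0.6859
SRM = 1.4922 · 28.5^0.6859

14.8493 SRM


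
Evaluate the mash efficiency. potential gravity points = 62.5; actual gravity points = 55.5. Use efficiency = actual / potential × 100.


efficiency = 55.5 / 62.5 × 100

88.8000 %


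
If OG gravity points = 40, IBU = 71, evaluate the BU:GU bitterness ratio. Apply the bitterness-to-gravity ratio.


BU:GU = IBU / OG_points
BU:GU = 71 / 40

1.7750


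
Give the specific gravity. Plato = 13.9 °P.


SG = 259/(259 − P)
SG = 259/(259 − 13.9)

1.0567


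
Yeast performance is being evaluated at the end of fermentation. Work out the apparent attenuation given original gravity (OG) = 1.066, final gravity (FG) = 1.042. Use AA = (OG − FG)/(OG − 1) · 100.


AA = (1.066 − 1.042)/(1.066 − 1) · 100

36.3636 %


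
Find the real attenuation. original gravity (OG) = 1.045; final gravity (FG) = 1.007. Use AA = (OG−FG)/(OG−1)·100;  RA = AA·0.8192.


AA = (1.045 − 1.007)/(1.045 − 1)·100 = 84.4444
RA = 84.4444·0.8192

69.1769 %


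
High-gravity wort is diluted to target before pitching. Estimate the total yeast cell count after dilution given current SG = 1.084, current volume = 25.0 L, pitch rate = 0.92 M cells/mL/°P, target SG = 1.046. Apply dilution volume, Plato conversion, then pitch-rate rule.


V_w = V·((SG_c−1)/(SG_t−1)−1);  °P = 259 − 259/SG_t;  cells = rate·(V+V_w)·°P
V_w = 25.0·((1.084−1)/(1.046−1)−1) = 20.6522
V_final = 25.0 + 20.6522 = 45.6522
°P = 259 − 259/1.046 = 11.3901
cells = 0.92·45.6522·11.3901

478.3824 billion cells


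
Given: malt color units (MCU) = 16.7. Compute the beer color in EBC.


SRM = 1.4922·MCU^0.6859;  EBC = SRM·1.97
SRM = 1.4922·16.7^0.6859 = 10.2917
EBC = 10.2917·1.97

20.2747 EBC


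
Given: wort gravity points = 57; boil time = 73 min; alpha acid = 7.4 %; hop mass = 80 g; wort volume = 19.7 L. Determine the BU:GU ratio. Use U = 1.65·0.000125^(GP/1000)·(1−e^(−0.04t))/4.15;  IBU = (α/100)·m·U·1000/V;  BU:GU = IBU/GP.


U = 1.65·0.000125^(57/1000)·(1−e^(−0.04·73))/4.15 = 0.2254
IBU = (7.4/100)·80·0.2254·1000/19.7 = 67.7231
BU:GU = 67.7231/57

1.1881


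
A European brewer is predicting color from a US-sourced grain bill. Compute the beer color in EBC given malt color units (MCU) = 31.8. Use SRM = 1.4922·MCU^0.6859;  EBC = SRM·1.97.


SRM = 1.4922·31.8^0.6859 = 16.0082
EBC = 16.0082·1.97

31.5361 EBC


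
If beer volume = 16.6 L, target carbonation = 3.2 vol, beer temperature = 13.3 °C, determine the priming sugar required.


residual = 14.695·(0.01821 + 0.09011·e^(−0.04·T));  sugar = (target − residual)·4.0·V
residual = 14.695·(0.01821 + 0.09011·e^(−0.04·13.3)) = 1.0454
sugar = (3.2 − 1.0454)·4.0·16.6

143.0621 g


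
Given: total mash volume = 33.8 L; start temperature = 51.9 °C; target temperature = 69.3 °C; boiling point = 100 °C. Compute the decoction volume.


V_dec = V_total·(T_target − T_start)/(T_boil − T_start)
V_dec = 33.8·(69.3 − 51.9)/(100 − 51.9)

12.2270 L


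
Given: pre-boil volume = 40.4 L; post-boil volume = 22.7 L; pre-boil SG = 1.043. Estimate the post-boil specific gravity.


SG_post = 1 + (SG_pre − 1)·V_pre/V_post
pts_pre = (1.043 − 1)·1000 = 43.0000
pts_post = 43.0000·40.4/22.7 = 76.5286
SG_post = 1 + 76.5286/1000

1.0765


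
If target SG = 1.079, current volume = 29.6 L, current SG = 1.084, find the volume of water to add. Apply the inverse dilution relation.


V_water = V·((SG_curr − 1)/(SG_target − 1) − 1)
V_water = 29.6·((1.084 − 1)/(1.079 − 1) − 1)

1.8734 L


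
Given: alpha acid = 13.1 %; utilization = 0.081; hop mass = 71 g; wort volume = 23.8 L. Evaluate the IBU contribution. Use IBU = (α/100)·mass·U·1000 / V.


IBU = (13.1/100)·71·0.081·1000 / 23.8

31.6547 IBU


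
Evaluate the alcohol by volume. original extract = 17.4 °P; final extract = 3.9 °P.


SG = 259/(259 − P);  ABV = (OG − FG)·131.25
OG = 259/(259 − 17.4) = 1.0720
FG = 259/(259 − 3.9) = 1.0153
ABV = (1.0720 − 1.0153)·131.25

7.4460 % ABV


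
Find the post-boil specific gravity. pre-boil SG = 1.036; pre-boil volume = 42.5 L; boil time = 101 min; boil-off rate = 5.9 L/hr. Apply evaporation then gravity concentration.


V_post = V_pre − rate·(t/60);  SG_post = 1 + (SG_pre−1)·V_pre/V_post
V_post = 42.5 − 5.9·(101/60) = 32.5683
SG_post = 1 + (1.036 − 1)·42.5/32.5683

1.0470


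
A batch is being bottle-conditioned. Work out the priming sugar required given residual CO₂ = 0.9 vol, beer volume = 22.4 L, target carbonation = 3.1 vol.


sugar = (target − residual)·4.0·V
sugar = (3.1 − 0.9)·4.0·22.4

197.1200 g


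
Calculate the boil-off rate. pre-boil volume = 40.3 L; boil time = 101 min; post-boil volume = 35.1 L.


rate = (V_pre − V_post) / (t_min/60)
rate = (40.3 − 35.1) / (101/60)

3.0891 L/hr


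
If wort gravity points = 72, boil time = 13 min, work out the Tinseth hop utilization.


U = 1.65·0.000125^(GP/1000) · (1 − e^(−0.04·t))/4.15
bigness = 1.65·0.000125^(72/1000) = 0.8639
boil_factor = (1 − e^(−0.04·13))/4.15 = 0.0977
U = 0.8639 · 0.0977

0.0844


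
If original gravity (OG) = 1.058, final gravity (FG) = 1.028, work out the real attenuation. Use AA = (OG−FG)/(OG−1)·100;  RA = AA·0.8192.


AA = (1.058 − 1.028)/(1.058 − 1)·100 = 51.7241
RA = 51.7241·0.8192

42.3724 %


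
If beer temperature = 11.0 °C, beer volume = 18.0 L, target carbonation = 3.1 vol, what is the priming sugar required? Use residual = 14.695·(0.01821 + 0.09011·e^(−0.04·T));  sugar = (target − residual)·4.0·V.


residual = 14.695·(0.01821 + 0.09011·e^(−0.04·11.0)) = 1.1204
sugar = (3.1 − 1.1204)·4.0·18.0

142.5307 g


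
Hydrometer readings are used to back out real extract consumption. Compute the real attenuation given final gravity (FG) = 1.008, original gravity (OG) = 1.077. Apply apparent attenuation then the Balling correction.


AA = (OG−FG)/(OG−1)·100;  RA = AA·0.8192
AA = (1.077 − 1.008)/(1.077 − 1)·100 = 89.6104
RA = 89.6104·0.8192

73.4088 %


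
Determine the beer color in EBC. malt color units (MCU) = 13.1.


SRM = 1.4922·MCU^0.6859;  EBC = SRM·1.97
SRM = 1.4922·13.1^0.6859 = 8.7129
EBC = 8.7129·1.97

17.1644 EBC


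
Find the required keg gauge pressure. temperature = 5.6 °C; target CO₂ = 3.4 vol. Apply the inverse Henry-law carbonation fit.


psi = vols/(0.01821 + 0.09011·e^(−0.04·T)) − 14.695
psi = 3.4/(0.01821 + 0.09011·e^(−0.04·5.6)) − 14.695

22.9839 psi


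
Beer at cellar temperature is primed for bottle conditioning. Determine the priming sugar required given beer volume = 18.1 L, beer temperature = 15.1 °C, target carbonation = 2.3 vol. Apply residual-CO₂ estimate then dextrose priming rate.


residual = 14.695·(0.01821 + 0.09011·e^(−0.04·T));  sugar = (target − residual)·4.0·V
residual = 14.695·(0.01821 + 0.09011·e^(−0.04·15.1)) = 0.9914
sugar = (2.3 − 0.9914)·4.0·18.1

94.7417 g


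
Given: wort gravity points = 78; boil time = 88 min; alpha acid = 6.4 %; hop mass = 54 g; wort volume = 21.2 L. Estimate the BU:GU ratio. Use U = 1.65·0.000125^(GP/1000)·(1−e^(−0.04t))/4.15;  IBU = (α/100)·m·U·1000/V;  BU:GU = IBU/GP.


U = 1.65·0.000125^(78/1000)·(1−e^(−0.04·88))/4.15 = 0.1914
IBU = (6.4/100)·54·0.1914·1000/21.2 = 31.2021
BU:GU = 31.2021/78

0.4000


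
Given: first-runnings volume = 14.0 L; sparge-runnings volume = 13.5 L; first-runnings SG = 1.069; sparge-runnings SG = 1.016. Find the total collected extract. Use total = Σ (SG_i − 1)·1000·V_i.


first = (1.069 − 1)·1000·14.0 = 966.0000
sparge = (1.016 − 1)·1000·13.5 = 216.0000
total = 966.0000 + 216.0000

1182.0000 gravity·L


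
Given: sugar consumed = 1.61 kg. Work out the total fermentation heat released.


Q = m_sugar · 590 kJ/kg
Q = 1.61 · 590

949.9000 kJ


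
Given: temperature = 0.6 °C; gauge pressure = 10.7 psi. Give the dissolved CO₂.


vols = (P + 14.695)·(0.01821 + 0.09011·e^(−0.04·T))
vols = (10.7 + 14.695)·(0.01821 + 0.09011·e^(−0.04·0.6))

2.6965 volumes


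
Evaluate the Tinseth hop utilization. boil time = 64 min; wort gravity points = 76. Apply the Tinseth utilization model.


U = 1.65·0.000125^(GP/1000) · (1 − e^(−0.04·t))/4.15
bigness = 1.65·0.000125^(76/1000) = 0.8334
boil_factor = (1 − e^(−0.04·64))/4.15 = 0.2223
U = 0.8334 · 0.2223

0.1853


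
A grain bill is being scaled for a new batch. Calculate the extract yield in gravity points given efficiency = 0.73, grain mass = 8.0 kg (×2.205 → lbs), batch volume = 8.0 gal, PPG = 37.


points = lbs × PPG × eff / vol
lbs = 8.0 × 2.205 = 17.6400
points = 17.6400 × 37 × 0.73 / 8.0

59.5571 points


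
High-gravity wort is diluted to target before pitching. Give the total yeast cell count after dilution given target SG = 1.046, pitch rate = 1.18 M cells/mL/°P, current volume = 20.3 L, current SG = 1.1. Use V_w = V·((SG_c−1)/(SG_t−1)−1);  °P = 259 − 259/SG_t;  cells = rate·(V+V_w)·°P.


V_w = 20.3·((1.1−1)/(1.046−1)−1) = 23.8304
V_final = 20.3 + 23.8304 = 44.1304
°P = 259 − 259/1.046 = 11.3901
cells = 1.18·44.1304·11.3901

593.1249 billion cells


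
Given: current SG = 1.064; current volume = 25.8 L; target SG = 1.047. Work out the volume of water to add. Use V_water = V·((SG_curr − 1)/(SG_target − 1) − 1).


V_water = 25.8·((1.064 − 1)/(1.047 − 1) − 1)

9.3319 L


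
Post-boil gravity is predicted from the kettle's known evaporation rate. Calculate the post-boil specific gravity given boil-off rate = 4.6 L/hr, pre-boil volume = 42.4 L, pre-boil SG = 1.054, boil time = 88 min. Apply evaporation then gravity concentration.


V_post = V_pre − rate·(t/60);  SG_post = 1 + (SG_pre−1)·V_pre/V_post
V_post = 42.4 − 4.6·(88/60) = 35.6533
SG_post = 1 + (1.054 − 1)·42.4/35.6533

1.0642


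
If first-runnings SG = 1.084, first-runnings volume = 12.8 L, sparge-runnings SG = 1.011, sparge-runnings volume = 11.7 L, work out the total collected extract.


total = Σ (SG_i − 1)·1000·V_i
first = (1.084 − 1)·1000·12.8 = 1075.2000
sparge = (1.011 − 1)·1000·11.7 = 128.7000
total = 1075.2000 + 128.7000

1203.9000 gravity·L


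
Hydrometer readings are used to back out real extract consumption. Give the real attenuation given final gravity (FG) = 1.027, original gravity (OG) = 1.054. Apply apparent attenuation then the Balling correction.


AA = (OG−FG)/(OG−1)·100;  RA = AA·0.8192
AA = (1.054 − 1.027)/(1.054 − 1)·100 = 50.0000
RA = 50.0000·0.8192

40.9600 %


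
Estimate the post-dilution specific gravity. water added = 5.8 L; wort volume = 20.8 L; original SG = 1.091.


SG_new = 1 + (SG_old − 1)·V_old/(V_old + V_water)
pts = (1.091 − 1)·1000·20.8/(20.8 + 5.8) = 71.1579
SG_new = 1 + 71.1579/1000

1.0712


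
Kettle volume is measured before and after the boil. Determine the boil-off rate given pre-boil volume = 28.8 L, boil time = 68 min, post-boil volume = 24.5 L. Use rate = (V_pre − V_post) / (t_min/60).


rate = (28.8 − 24.5) / (68/60)

3.7941 L/hr


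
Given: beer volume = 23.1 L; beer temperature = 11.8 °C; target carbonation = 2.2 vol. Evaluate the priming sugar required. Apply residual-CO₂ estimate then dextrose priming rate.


residual = 14.695·(0.01821 + 0.09011·e^(−0.04·T));  sugar = (target − residual)·4.0·V
residual = 14.695·(0.01821 + 0.09011·e^(−0.04·11.8)) = 1.0935
sugar = (2.2 − 1.0935)·4.0·23.1

102.2360 g


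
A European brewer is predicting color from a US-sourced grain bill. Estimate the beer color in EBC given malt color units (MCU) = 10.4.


SRM = 1.4922·MCU^0.6859;  EBC = SRM·1.97
SRM = 1.4922·10.4^0.6859 = 7.4372
EBC = 7.4372·1.97

14.6513 EBC


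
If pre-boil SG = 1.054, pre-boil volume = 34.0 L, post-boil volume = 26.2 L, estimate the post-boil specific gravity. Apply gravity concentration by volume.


SG_post = 1 + (SG_pre − 1)·V_pre/V_post
pts_pre = (1.054 − 1)·1000 = 54.0000
pts_post = 54.0000·34.0/26.2 = 70.0763
SG_post = 1 + 70.0763/1000

1.0701


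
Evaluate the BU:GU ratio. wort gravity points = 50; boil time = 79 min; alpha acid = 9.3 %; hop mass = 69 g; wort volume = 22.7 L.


U = 1.65·0.000125^(GP/1000)·(1−e^(−0.04t))/4.15;  IBU = (α/100)·m·U·1000/V;  BU:GU = IBU/GP
U = 1.65·0.000125^(50/1000)·(1−e^(−0.04·79))/4.15 = 0.2429
IBU = (9.3/100)·69·0.2429·1000/22.7 = 68.6689
BU:GU = 68.6689/50

1.3734


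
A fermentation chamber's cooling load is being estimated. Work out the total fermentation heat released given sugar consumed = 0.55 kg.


Q = m_sugar · 590 kJ/kg
Q = 0.55 · 590

324.5000 kJ


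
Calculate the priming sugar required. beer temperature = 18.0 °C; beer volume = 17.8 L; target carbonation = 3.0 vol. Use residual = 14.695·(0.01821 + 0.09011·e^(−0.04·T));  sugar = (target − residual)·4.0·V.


residual = 14.695·(0.01821 + 0.09011·e^(−0.04·18.0)) = 0.9121
sugar = (3.0 − 0.9121)·4.0·17.8

148.6558 g


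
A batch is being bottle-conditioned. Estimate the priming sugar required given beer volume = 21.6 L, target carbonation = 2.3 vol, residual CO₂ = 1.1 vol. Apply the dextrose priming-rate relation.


sugar = (target − residual)·4.0·V
sugar = (2.3 − 1.1)·4.0·21.6

103.6800 g


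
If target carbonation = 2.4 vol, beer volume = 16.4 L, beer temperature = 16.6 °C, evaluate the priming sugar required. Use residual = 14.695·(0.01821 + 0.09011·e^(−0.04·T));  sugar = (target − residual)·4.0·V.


residual = 14.695·(0.01821 + 0.09011·e^(−0.04·16.6)) = 0.9493
sugar = (2.4 − 0.9493)·4.0·16.4

95.1685 g


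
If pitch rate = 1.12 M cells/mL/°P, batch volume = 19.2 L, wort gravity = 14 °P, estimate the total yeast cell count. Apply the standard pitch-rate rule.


cells (billions) = rate · V_L · °P
cells = 1.12 · 19.2 · 14

301.0560 billion cells


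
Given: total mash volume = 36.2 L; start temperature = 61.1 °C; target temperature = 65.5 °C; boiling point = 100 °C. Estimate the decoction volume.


V_dec = V_total·(T_target − T_start)/(T_boil − T_start)
V_dec = 36.2·(65.5 − 61.1)/(100 − 61.1)

4.0946 L


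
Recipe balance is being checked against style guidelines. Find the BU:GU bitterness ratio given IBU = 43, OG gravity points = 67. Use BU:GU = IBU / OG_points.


BU:GU = 43 / 67

0.6418


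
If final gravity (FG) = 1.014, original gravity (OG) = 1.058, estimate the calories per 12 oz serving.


ABW = (OG−FG)·131.25·0.79/FG;  °P = 259 − 259/SG (for OG→OE and FG→AE);  RE = 0.1808·OE + 0.8192·AE;  Cal = (6.9·ABW + 4·(RE−0.1))·FG·3.55
ABW = (1.058 − 1.014)·131.25·0.79/1.014 = 4.4993
OE = 259 − 259/1.058 = 14.1985 °P
AE = 259 − 259/1.014 = 3.5759 °P
RE = 0.1808·14.1985 + 0.8192·3.5759 = 5.4965 °P
Cal = (6.9·4.4993 + 4·(5.4965−0.1))·1.014·3.55

189.4554 kcal


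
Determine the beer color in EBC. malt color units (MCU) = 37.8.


SRM = 1.4922·MCU^0.6859;  EBC = SRM·1.97
SRM = 1.4922·37.8^0.6859 = 18.0231
EBC = 18.0231·1.97

35.5054 EBC


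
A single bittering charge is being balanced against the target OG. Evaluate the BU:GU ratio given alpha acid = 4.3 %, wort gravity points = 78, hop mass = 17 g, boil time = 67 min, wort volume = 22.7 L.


U = 1.65·0.000125^(GP/1000)·(1−e^(−0.04t))/4.15;  IBU = (α/100)·m·U·1000/V;  BU:GU = IBU/GP
U = 1.65·0.000125^(78/1000)·(1−e^(−0.04·67))/4.15 = 0.1837
IBU = (4.3/100)·17·0.1837·1000/22.7 = 5.9162
BU:GU = 5.9162/78

0.0758


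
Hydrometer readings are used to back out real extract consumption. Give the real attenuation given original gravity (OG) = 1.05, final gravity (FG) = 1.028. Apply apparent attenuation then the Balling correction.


AA = (OG−FG)/(OG−1)·100;  RA = AA·0.8192
AA = (1.05 − 1.028)/(1.05 − 1)·100 = 44.0000
RA = 44.0000·0.8192

36.0448 %


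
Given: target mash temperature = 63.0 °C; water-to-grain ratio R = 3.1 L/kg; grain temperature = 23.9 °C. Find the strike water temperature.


T_strike = (0.41/R)·(T_mash − T_grain) + T_mash
T_strike = (0.41/3.1)·(63.0 − 23.9) + 63.0

68.1713 °C


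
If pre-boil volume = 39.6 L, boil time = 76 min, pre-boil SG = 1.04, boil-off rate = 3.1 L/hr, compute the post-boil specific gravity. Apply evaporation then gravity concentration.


V_post = V_pre − rate·(t/60);  SG_post = 1 + (SG_pre−1)·V_pre/V_post
V_post = 39.6 − 3.1·(76/60) = 35.6733
SG_post = 1 + (1.04 − 1)·39.6/35.6733

1.0444


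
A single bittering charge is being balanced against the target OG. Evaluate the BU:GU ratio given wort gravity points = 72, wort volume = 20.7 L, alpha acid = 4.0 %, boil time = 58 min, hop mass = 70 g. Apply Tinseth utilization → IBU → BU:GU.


U = 1.65·0.000125^(GP/1000)·(1−e^(−0.04t))/4.15;  IBU = (α/100)·m·U·1000/V;  BU:GU = IBU/GP
U = 1.65·0.000125^(72/1000)·(1−e^(−0.04·58))/4.15 = 0.1877
IBU = (4.0/100)·70·0.1877·1000/20.7 = 25.3908
BU:GU = 25.3908/72

0.3526


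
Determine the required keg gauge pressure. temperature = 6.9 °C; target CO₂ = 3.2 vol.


psi = vols/(0.01821 + 0.09011·e^(−0.04·T)) − 14.695
psi = 3.2/(0.01821 + 0.09011·e^(−0.04·6.9)) − 14.695

22.2622 psi


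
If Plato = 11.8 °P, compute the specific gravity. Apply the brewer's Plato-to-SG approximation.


SG = 259/(259 − P)
SG = 259/(259 − 11.8)

1.0477


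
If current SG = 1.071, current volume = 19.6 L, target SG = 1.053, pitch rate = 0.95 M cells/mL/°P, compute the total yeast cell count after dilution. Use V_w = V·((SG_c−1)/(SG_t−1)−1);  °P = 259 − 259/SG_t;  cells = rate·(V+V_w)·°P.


V_w = 19.6·((1.071−1)/(1.053−1)−1) = 6.6566
V_final = 19.6 + 6.6566 = 26.2566
°P = 259 − 259/1.053 = 13.0361
cells = 0.95·26.2566·13.0361

325.1692 billion cells


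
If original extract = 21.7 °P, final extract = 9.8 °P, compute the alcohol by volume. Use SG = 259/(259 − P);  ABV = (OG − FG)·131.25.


OG = 259/(259 − 21.7) = 1.0914
FG = 259/(259 − 9.8) = 1.0393
ABV = (1.0914 − 1.0393)·131.25

6.8407 % ABV


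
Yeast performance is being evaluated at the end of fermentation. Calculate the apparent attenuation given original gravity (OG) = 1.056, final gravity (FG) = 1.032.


AA = (OG − FG)/(OG − 1) · 100
AA = (1.056 − 1.032)/(1.056 − 1) · 100

42.8571 %


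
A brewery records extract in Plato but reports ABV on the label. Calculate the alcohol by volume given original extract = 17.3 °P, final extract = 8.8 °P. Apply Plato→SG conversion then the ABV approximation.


SG = 259/(259 − P);  ABV = (OG − FG)·131.25
OG = 259/(259 − 17.3) = 1.0716
FG = 259/(259 − 8.8) = 1.0352
ABV = (1.0716 − 1.0352)·131.25

4.7781 % ABV


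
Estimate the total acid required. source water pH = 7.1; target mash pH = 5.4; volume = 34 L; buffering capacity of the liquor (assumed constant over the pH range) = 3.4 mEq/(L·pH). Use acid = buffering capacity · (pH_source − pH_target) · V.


acid = 3.4 · (7.1 − 5.4) · 34

196.5200 mEq


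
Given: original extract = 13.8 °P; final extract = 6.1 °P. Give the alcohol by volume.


SG = 259/(259 − P);  ABV = (OG − FG)·131.25
OG = 259/(259 − 13.8) = 1.0563
FG = 259/(259 − 6.1) = 1.0241
ABV = (1.0563 − 1.0241)·131.25

4.2211 % ABV


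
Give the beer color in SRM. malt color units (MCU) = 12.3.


SRM = 1.4922 · MCU^0.6859
SRM = 1.4922 · 12.3^0.6859

8.3444 SRM


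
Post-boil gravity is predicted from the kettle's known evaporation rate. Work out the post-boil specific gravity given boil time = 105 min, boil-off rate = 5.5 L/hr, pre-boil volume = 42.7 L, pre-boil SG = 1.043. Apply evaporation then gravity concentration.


V_post = V_pre − rate·(t/60);  SG_post = 1 + (SG_pre−1)·V_pre/V_post
V_post = 42.7 − 5.5·(105/60) = 33.0750
SG_post = 1 + (1.043 − 1)·42.7/33.0750

1.0555


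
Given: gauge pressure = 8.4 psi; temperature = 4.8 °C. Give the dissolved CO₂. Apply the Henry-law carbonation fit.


vols = (P + 14.695)·(0.01821 + 0.09011·e^(−0.04·T))
vols = (8.4 + 14.695)·(0.01821 + 0.09011·e^(−0.04·4.8))

2.1381 volumes


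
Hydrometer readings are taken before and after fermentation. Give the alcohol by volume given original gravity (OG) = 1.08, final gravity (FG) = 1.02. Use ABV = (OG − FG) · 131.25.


ABV = (1.08 − 1.02) · 131.25

7.8750 % ABV


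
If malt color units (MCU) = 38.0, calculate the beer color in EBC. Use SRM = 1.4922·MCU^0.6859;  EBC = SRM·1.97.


SRM = 1.4922·38.0^0.6859 = 18.0884
EBC = 18.0884·1.97

35.6342 EBC


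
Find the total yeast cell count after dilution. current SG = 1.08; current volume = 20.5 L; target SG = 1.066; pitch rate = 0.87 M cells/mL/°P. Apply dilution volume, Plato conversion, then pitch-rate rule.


V_w = V·((SG_c−1)/(SG_t−1)−1);  °P = 259 − 259/SG_t;  cells = rate·(V+V_w)·°P
V_w = 20.5·((1.08−1)/(1.066−1)−1) = 4.3485
V_final = 20.5 + 4.3485 = 24.8485
°P = 259 − 259/1.066 = 16.0356
cells = 0.87·24.8485·16.0356

346.6615 billion cells


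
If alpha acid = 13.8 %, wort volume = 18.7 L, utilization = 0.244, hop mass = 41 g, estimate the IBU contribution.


IBU = (α/100)·mass·U·1000 / V
IBU = (13.8/100)·41·0.244·1000 / 18.7

73.8263 IBU


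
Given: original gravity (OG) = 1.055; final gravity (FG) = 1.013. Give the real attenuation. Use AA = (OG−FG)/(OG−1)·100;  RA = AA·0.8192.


AA = (1.055 − 1.013)/(1.055 − 1)·100 = 76.3636
RA = 76.3636·0.8192

62.5571 %


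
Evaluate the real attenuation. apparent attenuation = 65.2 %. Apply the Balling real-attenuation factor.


RA = AA · 0.8192
RA = 65.2 · 0.8192

53.4118 %


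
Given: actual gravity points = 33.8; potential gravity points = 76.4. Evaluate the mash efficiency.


efficiency = actual / potential × 100
efficiency = 33.8 / 76.4 × 100

44.2408 %


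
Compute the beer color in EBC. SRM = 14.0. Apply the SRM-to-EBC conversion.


EBC = SRM · 1.97
EBC = 14.0 · 1.97

27.5800 EBC


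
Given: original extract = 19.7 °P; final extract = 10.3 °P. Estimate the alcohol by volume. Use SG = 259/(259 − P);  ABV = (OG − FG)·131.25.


OG = 259/(259 − 19.7) = 1.0823
FG = 259/(259 − 10.3) = 1.0414
ABV = (1.0823 − 1.0414)·131.25

5.3692 % ABV


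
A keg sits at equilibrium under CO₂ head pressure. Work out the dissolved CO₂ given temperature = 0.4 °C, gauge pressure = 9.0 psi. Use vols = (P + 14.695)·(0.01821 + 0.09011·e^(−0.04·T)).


vols = (9.0 + 14.695)·(0.01821 + 0.09011·e^(−0.04·0.4))

2.5328 volumes


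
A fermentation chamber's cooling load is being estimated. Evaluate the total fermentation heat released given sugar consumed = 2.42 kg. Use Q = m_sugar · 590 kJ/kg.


Q = 2.42 · 590

1427.8000 kJ


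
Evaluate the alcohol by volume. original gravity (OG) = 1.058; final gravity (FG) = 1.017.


ABV = (OG − FG) · 131.25
ABV = (1.058 − 1.017) · 131.25

5.3813 % ABV


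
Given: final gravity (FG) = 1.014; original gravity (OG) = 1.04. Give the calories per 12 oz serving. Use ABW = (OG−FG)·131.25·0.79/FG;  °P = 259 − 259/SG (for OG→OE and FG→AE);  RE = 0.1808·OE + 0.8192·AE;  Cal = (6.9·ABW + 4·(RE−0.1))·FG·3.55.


ABW = (1.04 − 1.014)·131.25·0.79/1.014 = 2.6587
OE = 259 − 259/1.04 = 9.9615 °P
AE = 259 − 259/1.014 = 3.5759 °P
RE = 0.1808·9.9615 + 0.8192·3.5759 = 4.7305 °P
Cal = (6.9·2.6587 + 4·(4.7305−0.1))·1.014·3.55

132.7084 kcal


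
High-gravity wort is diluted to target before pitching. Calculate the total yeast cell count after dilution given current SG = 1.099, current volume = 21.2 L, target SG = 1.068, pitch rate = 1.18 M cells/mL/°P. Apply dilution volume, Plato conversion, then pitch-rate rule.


V_w = V·((SG_c−1)/(SG_t−1)−1);  °P = 259 − 259/SG_t;  cells = rate·(V+V_w)·°P
V_w = 21.2·((1.099−1)/(1.068−1)−1) = 9.6647
V_final = 21.2 + 9.6647 = 30.8647
°P = 259 − 259/1.068 = 16.4906
cells = 1.18·30.8647·16.4906

600.5948 billion cells


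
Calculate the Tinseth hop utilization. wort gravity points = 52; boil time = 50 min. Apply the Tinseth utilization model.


U = 1.65·0.000125^(GP/1000) · (1 − e^(−0.04·t))/4.15
bigness = 1.65·0.000125^(52/1000) = 1.0340
boil_factor = (1 − e^(−0.04·50))/4.15 = 0.2084
U = 1.0340 · 0.2084

0.2154


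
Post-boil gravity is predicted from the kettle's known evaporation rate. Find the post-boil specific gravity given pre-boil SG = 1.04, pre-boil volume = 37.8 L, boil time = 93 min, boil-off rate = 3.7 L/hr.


V_post = V_pre − rate·(t/60);  SG_post = 1 + (SG_pre−1)·V_pre/V_post
V_post = 37.8 − 3.7·(93/60) = 32.0650
SG_post = 1 + (1.04 − 1)·37.8/32.0650

1.0472


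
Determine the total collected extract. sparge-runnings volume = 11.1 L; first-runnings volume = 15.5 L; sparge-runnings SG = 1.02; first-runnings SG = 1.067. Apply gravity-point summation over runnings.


total = Σ (SG_i − 1)·1000·V_i
first = (1.067 − 1)·1000·15.5 = 1038.5000
sparge = (1.02 − 1)·1000·11.1 = 222.0000
total = 1038.5000 + 222.0000

1260.5000 gravity·L


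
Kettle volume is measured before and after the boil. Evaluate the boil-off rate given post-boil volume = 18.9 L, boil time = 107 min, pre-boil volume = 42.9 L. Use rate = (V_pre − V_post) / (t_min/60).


rate = (42.9 − 18.9) / (107/60)

13.4579 L/hr


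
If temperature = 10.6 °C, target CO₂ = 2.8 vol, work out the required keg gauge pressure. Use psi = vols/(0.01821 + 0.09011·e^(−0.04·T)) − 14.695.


psi = 2.8/(0.01821 + 0.09011·e^(−0.04·10.6)) − 14.695

21.5838 psi


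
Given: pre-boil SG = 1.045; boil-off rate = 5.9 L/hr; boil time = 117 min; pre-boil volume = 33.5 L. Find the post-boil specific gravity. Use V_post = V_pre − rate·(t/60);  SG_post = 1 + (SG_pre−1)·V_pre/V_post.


V_post = 33.5 − 5.9·(117/60) = 21.9950
SG_post = 1 + (1.045 − 1)·33.5/21.9950

1.0685


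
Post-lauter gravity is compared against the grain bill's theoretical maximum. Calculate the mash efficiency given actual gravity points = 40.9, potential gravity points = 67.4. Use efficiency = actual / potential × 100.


efficiency = 40.9 / 67.4 × 100

60.6825 %


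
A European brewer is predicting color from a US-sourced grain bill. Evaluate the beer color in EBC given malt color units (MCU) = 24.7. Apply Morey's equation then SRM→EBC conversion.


SRM = 1.4922·MCU^0.6859;  EBC = SRM·1.97
SRM = 1.4922·24.7^0.6859 = 13.4610
EBC = 13.4610·1.97

26.5182 EBC


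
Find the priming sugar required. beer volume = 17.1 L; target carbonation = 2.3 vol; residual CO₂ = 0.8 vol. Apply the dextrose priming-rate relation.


sugar = (target − residual)·4.0·V
sugar = (2.3 − 0.8)·4.0·17.1

102.6000 g


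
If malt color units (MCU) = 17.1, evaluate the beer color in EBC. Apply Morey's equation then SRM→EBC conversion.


SRM = 1.4922·MCU^0.6859;  EBC = SRM·1.97
SRM = 1.4922·17.1^0.6859 = 10.4602
EBC = 10.4602·1.97

20.6066 EBC


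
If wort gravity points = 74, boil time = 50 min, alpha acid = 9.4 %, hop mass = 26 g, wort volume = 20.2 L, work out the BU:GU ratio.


U = 1.65·0.000125^(GP/1000)·(1−e^(−0.04t))/4.15;  IBU = (α/100)·m·U·1000/V;  BU:GU = IBU/GP
U = 1.65·0.000125^(74/1000)·(1−e^(−0.04·50))/4.15 = 0.1768
IBU = (9.4/100)·26·0.1768·1000/20.2 = 21.3897
BU:GU = 21.3897/74

0.2891


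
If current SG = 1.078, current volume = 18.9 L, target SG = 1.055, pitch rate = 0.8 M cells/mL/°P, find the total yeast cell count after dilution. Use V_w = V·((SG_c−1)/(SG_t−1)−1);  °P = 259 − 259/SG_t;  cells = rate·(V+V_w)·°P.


V_w = 18.9·((1.078−1)/(1.055−1)−1) = 7.9036
V_final = 18.9 + 7.9036 = 26.8036
°P = 259 − 259/1.055 = 13.5024
cells = 0.8·26.8036·13.5024

289.5301 billion cells


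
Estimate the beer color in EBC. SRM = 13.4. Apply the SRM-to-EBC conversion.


EBC = SRM · 1.97
EBC = 13.4 · 1.97

26.3980 EBC


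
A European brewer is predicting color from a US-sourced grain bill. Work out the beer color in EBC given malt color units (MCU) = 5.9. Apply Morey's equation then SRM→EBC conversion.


SRM = 1.4922·MCU^0.6859;  EBC = SRM·1.97
SRM = 1.4922·5.9^0.6859 = 5.0414
EBC = 5.0414·1.97

9.9316 EBC


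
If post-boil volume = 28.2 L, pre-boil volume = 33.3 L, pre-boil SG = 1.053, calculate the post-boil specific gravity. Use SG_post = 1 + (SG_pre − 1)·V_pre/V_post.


pts_pre = (1.053 − 1)·1000 = 53.0000
pts_post = 53.0000·33.3/28.2 = 62.5851
SG_post = 1 + 62.5851/1000

1.0626


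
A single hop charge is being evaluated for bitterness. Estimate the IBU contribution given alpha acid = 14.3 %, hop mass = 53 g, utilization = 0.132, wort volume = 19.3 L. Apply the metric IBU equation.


IBU = (α/100)·mass·U·1000 / V
IBU = (14.3/100)·53·0.132·1000 / 19.3

51.8356 IBU


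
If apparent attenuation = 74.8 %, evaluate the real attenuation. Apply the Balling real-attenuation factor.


RA = AA · 0.8192
RA = 74.8 · 0.8192

61.2762 %


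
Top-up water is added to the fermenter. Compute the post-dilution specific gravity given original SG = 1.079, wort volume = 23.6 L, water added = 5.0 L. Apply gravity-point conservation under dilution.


SG_new = 1 + (SG_old − 1)·V_old/(V_old + V_water)
pts = (1.079 − 1)·1000·23.6/(23.6 + 5.0) = 65.1888
SG_new = 1 + 65.1888/1000

1.0652


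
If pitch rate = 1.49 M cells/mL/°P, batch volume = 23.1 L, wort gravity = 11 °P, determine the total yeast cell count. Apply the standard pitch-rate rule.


cells (billions) = rate · V_L · °P
cells = 1.49 · 23.1 · 11

378.6090 billion cells


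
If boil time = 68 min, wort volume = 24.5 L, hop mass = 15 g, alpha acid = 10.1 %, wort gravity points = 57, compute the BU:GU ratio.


U = 1.65·0.000125^(GP/1000)·(1−e^(−0.04t))/4.15;  IBU = (α/100)·m·U·1000/V;  BU:GU = IBU/GP
U = 1.65·0.000125^(57/1000)·(1−e^(−0.04·68))/4.15 = 0.2225
IBU = (10.1/100)·15·0.2225·1000/24.5 = 13.7598
BU:GU = 13.7598/57

0.2414


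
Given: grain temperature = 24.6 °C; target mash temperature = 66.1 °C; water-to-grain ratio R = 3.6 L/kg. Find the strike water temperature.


T_strike = (0.41/R)·(T_mash − T_grain) + T_mash
T_strike = (0.41/3.6)·(66.1 − 24.6) + 66.1

70.8264 °C


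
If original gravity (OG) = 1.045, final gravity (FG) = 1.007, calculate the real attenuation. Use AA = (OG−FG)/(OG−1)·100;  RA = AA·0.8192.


AA = (1.045 − 1.007)/(1.045 − 1)·100 = 84.4444
RA = 84.4444·0.8192

69.1769 %


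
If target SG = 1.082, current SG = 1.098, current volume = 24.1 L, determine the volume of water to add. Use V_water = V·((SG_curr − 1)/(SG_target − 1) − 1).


V_water = 24.1·((1.098 − 1)/(1.082 − 1) − 1)

4.7024 L


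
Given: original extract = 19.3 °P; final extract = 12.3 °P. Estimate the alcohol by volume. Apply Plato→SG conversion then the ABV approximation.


SG = 259/(259 − P);  ABV = (OG − FG)·131.25
OG = 259/(259 − 19.3) = 1.0805
FG = 259/(259 − 12.3) = 1.0499
ABV = (1.0805 − 1.0499)·131.25

4.0240 % ABV


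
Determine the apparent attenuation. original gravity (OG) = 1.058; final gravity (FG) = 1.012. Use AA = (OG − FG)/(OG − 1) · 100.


AA = (1.058 − 1.012)/(1.058 − 1) · 100

79.3103 %


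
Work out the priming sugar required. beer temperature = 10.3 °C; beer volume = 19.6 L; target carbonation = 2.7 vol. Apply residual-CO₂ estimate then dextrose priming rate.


residual = 14.695·(0.01821 + 0.09011·e^(−0.04·T));  sugar = (target − residual)·4.0·V
residual = 14.695·(0.01821 + 0.09011·e^(−0.04·10.3)) = 1.1446
sugar = (2.7 − 1.1446)·4.0·19.6

121.9415 g


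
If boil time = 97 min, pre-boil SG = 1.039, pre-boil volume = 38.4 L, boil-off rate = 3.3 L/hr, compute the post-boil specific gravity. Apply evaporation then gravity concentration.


V_post = V_pre − rate·(t/60);  SG_post = 1 + (SG_pre−1)·V_pre/V_post
V_post = 38.4 − 3.3·(97/60) = 33.0650
SG_post = 1 + (1.039 − 1)·38.4/33.0650

1.0453


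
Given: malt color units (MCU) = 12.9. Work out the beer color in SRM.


SRM = 1.4922 · MCU^0.6859
SRM = 1.4922 · 12.9^0.6859

8.6215 SRM


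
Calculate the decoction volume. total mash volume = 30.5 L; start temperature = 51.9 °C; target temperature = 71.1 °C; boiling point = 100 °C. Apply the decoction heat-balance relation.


V_dec = V_total·(T_target − T_start)/(T_boil − T_start)
V_dec = 30.5·(71.1 − 51.9)/(100 − 51.9)

12.1746 L


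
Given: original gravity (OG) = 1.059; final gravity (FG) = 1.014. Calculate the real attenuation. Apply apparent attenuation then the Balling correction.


AA = (OG−FG)/(OG−1)·100;  RA = AA·0.8192
AA = (1.059 − 1.014)/(1.059 − 1)·100 = 76.2712
RA = 76.2712·0.8192

62.4814 %


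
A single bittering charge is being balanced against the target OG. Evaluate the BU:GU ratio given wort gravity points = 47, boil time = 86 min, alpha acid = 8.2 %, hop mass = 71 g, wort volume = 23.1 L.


U = 1.65·0.000125^(GP/1000)·(1−e^(−0.04t))/4.15;  IBU = (α/100)·m·U·1000/V;  BU:GU = IBU/GP
U = 1.65·0.000125^(47/1000)·(1−e^(−0.04·86))/4.15 = 0.2523
IBU = (8.2/100)·71·0.2523·1000/23.1 = 63.5766
BU:GU = 63.5766/47

1.3527


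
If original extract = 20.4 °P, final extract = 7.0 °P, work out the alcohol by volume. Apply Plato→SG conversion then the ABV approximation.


SG = 259/(259 − P);  ABV = (OG − FG)·131.25
OG = 259/(259 − 20.4) = 1.0855
FG = 259/(259 − 7.0) = 1.0278
ABV = (1.0855 − 1.0278)·131.25

7.5759 % ABV


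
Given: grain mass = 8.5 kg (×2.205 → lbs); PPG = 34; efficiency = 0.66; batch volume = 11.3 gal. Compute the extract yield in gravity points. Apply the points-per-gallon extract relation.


points = lbs × PPG × eff / vol
lbs = 8.5 × 2.205 = 18.7425
points = 18.7425 × 34 × 0.66 / 11.3

37.2196 points


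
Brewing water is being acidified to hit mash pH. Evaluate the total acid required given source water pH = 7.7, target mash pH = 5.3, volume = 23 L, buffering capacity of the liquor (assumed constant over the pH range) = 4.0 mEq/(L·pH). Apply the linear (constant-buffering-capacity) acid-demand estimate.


acid = buffering capacity · (pH_source − pH_target) · V
acid = 4.0 · (7.7 − 5.3) · 23

220.8000 mEq


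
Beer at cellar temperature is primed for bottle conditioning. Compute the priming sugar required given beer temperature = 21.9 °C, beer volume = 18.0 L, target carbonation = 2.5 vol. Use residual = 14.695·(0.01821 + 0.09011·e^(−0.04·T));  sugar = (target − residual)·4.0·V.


residual = 14.695·(0.01821 + 0.09011·e^(−0.04·21.9)) = 0.8190
sugar = (2.5 − 0.8190)·4.0·18.0

121.0292 g


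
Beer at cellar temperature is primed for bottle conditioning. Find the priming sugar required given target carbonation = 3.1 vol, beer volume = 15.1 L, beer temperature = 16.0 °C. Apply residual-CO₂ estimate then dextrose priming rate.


residual = 14.695·(0.01821 + 0.09011·e^(−0.04·T));  sugar = (target − residual)·4.0·V
residual = 14.695·(0.01821 + 0.09011·e^(−0.04·16.0)) = 0.9658
sugar = (3.1 − 0.9658)·4.0·15.1

128.9045 g


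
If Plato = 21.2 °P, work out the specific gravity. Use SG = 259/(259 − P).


SG = 259/(259 − 21.2)

1.0892


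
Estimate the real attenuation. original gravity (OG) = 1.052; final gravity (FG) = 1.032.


AA = (OG−FG)/(OG−1)·100;  RA = AA·0.8192
AA = (1.052 − 1.032)/(1.052 − 1)·100 = 38.4615
RA = 38.4615·0.8192

31.5077 %


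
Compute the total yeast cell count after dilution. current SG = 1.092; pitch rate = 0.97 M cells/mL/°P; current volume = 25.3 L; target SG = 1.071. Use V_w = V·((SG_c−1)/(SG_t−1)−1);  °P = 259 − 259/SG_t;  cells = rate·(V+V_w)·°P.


V_w = 25.3·((1.092−1)/(1.071−1)−1) = 7.4831
V_final = 25.3 + 7.4831 = 32.7831
°P = 259 − 259/1.071 = 17.1699
cells = 0.97·32.7831·17.1699

545.9972 billion cells


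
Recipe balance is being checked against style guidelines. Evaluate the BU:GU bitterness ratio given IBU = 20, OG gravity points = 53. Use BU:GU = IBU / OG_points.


BU:GU = 20 / 53

0.3774


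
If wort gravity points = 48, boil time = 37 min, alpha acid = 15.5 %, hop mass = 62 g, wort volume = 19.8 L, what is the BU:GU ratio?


U = 1.65·0.000125^(GP/1000)·(1−e^(−0.04t))/4.15;  IBU = (α/100)·m·U·1000/V;  BU:GU = IBU/GP
U = 1.65·0.000125^(48/1000)·(1−e^(−0.04·37))/4.15 = 0.1995
IBU = (15.5/100)·62·0.1995·1000/19.8 = 96.8204
BU:GU = 96.8204/48

2.0171


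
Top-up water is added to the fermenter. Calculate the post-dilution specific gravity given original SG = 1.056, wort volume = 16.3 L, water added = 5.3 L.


SG_new = 1 + (SG_old − 1)·V_old/(V_old + V_water)
pts = (1.056 − 1)·1000·16.3/(16.3 + 5.3) = 42.2593
SG_new = 1 + 42.2593/1000

1.0423


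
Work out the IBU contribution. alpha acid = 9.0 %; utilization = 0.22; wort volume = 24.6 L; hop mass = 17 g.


IBU = (α/100)·mass·U·1000 / V
IBU = (9.0/100)·17·0.22·1000 / 24.6

13.6829 IBU


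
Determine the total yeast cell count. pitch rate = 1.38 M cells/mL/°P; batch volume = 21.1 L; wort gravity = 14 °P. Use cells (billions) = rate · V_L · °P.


cells = 1.38 · 21.1 · 14

407.6520 billion cells


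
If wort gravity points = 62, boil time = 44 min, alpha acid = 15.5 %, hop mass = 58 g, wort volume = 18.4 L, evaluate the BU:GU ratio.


U = 1.65·0.000125^(GP/1000)·(1−e^(−0.04t))/4.15;  IBU = (α/100)·m·U·1000/V;  BU:GU = IBU/GP
U = 1.65·0.000125^(62/1000)·(1−e^(−0.04·44))/4.15 = 0.1886
IBU = (15.5/100)·58·0.1886·1000/18.4 = 92.1283
BU:GU = 92.1283/62

1.4859


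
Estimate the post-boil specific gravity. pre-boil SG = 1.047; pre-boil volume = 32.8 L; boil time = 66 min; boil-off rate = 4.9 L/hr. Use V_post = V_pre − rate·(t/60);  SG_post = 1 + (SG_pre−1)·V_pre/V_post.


V_post = 32.8 − 4.9·(66/60) = 27.4100
SG_post = 1 + (1.047 − 1)·32.8/27.4100

1.0562


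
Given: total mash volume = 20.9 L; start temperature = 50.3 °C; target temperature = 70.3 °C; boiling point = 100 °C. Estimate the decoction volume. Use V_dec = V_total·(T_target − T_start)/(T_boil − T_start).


V_dec = 20.9·(70.3 − 50.3)/(100 − 50.3)

8.4105 L


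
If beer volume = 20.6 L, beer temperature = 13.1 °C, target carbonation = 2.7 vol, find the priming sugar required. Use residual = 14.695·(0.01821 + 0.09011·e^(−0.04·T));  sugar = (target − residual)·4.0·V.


residual = 14.695·(0.01821 + 0.09011·e^(−0.04·13.1)) = 1.0517
sugar = (2.7 − 1.0517)·4.0·20.6

135.8201 g


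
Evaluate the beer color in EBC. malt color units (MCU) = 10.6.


SRM = 1.4922·MCU^0.6859;  EBC = SRM·1.97
SRM = 1.4922·10.6^0.6859 = 7.5350
EBC = 7.5350·1.97

14.8440 EBC


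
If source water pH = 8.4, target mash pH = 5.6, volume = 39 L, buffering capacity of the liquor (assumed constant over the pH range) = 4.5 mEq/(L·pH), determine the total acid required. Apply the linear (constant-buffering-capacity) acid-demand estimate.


acid = buffering capacity · (pH_source − pH_target) · V
acid = 4.5 · (8.4 − 5.6) · 39

491.4000 mEq


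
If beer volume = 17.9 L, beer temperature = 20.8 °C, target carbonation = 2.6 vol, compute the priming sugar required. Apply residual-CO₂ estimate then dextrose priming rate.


residual = 14.695·(0.01821 + 0.09011·e^(−0.04·T));  sugar = (target − residual)·4.0·V
residual = 14.695·(0.01821 + 0.09011·e^(−0.04·20.8)) = 0.8438
sugar = (2.6 − 0.8438)·4.0·17.9

125.7408 g
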